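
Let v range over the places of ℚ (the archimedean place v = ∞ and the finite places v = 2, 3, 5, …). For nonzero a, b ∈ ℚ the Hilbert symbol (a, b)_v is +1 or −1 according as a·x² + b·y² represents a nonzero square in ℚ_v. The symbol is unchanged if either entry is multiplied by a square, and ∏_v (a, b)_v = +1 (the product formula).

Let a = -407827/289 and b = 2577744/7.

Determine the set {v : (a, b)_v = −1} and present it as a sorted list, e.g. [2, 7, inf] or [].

(a, b) ≡ (-8323, 1547) mod (ℚ^×)²; places V = {2, 3, 7, 13, 17, 29, 41, ∞}.
(a,b)_13: α=0, u≡3; β=1, v≡11 (mod 13); (3|13)=+1, (11|13)=-1; sign (−1)^0·+1^1·-1^0 = +1.
(a,b)_∞: sgn(-8323)=−, sgn(1547)=+, so +1.
(a,b)_2: α=0, β=4; u≡5, v≡3 (mod 8); ε(u)ε(v)=0·1, αω(v)=0·1, βω(u)=4·1; sum ≡ 0  ⇒  +1.
(a,b)_29: α=1, u≡27; β=0, v≡3 (mod 29); (27|29)=-1, (3|29)=-1; sign (−1)^0·-1^0·-1^1 = -1.
(a,b)_7: α=3, u≡4; β=-1, v≡1 (mod 7); (4|7)=+1, (1|7)=+1; sign (−1)^1·+1^-1·+1^3 = -1.
(a,b)_17: α=-2, u≡3; β=1, v≡11 (mod 17); (3|17)=-1, (11|17)=-1; sign (−1)^0·-1^1·-1^-2 = -1.
(a,b)_41: α=1, u≡8; β=0, v≡34 (mod 41); (8|41)=+1, (34|41)=-1; sign (−1)^0·+1^0·-1^1 = -1.
(a,b)_3: α=0, u≡2; β=6, v≡2 (mod 3); (2|3)=-1, (2|3)=-1; sign (−1)^0·-1^6·-1^0 = +1.
(-8323, 1547 / ℚ) ramifies at {7, 17, 29, 41}: a division algebra.

[7, 17, 29, 41]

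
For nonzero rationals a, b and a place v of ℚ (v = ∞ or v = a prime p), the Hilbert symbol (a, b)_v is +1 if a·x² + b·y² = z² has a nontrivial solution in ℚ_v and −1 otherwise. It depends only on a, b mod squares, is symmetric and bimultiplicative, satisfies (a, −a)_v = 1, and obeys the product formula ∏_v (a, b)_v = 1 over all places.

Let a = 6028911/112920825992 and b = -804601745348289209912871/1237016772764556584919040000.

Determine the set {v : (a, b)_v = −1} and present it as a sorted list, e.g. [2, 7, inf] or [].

[]

Mod squares: a ≡ 62, b ≡ -31. Check v ∈ {∞, 2, 3, 5, 7, 13, 17, 19, 31, 37, 41, 43, 47}.
v=7: a=7^4·(≡6), b=7^10·(≡4) mod 7; (6|7)=-1, (4|7)=+1; (−1)^{4·10·3}·(-1)^10·(+1)^4 = +1.
v=13: a=13^-4·(≡12), b=13^-10·(≡8) mod 13; (12|13)=+1, (8|13)=-1; (−1)^{-4·-10·6}·(+1)^-10·(-1)^-4 = +1.
v=47: a=47^0·(≡39), b=47^2·(≡17) mod 47; (39|47)=-1, (17|47)=+1; (−1)^{0·2·23}·(-1)^2·(+1)^0 = +1.
v=41: a=41^0·(≡1), b=41^-2·(≡16) mod 41; (1|41)=+1, (16|41)=+1; (−1)^{0·-2·20}·(+1)^-2·(+1)^0 = +1.
v=17: a=17^0·(≡3), b=17^2·(≡11) mod 17; (3|17)=-1, (11|17)=-1; (−1)^{0·2·8}·(-1)^2·(-1)^0 = +1.
v=31: a=31^1·(≡9), b=31^3·(≡30) mod 31; (9|31)=+1, (30|31)=-1; (−1)^{1·3·15}·(+1)^3·(-1)^1 = +1.
v=19: a=19^-2·(≡6), b=19^-4·(≡7) mod 19; (6|19)=+1, (7|19)=+1; (−1)^{-2·-4·9}·(+1)^-4·(+1)^-2 = +1.
v=∞: 62 > 0 and -31 < 0  ⇒  (a,b)_∞ = +1.
v=5: a=5^0·(≡3), b=5^-4·(≡1) mod 5; (3|5)=-1, (1|5)=+1; (−1)^{0·-4·2}·(-1)^-4·(+1)^0 = +1.
v=3: a=3^4·(≡2), b=3^4·(≡2) mod 3; (2|3)=-1, (2|3)=-1; (−1)^{4·4·1}·(-1)^4·(-1)^4 = +1.
v=43: a=43^0·(≡3), b=43^2·(≡22) mod 43; (3|43)=-1, (22|43)=-1; (−1)^{0·2·21}·(-1)^2·(-1)^0 = +1.
v=37: a=37^-2·(≡9), b=37^0·(≡17) mod 37; (9|37)=+1, (17|37)=-1; (−1)^{-2·0·18}·(+1)^0·(-1)^-2 = +1.
v=2: v_2(a)=-3, v_2(b)=-16; units ≡ 7, 1 (mod 8); ε·ε+αω+βω = 1·0+-3·0+-16·0 ≡ 0  ⇒  (a,b)_2 = +1.
Ram(a, b) = ∅: the form 62·x² + -31·y² − z² is isotropic over every ℚ_v, so by Hasse–Minkowski it is isotropic over ℚ.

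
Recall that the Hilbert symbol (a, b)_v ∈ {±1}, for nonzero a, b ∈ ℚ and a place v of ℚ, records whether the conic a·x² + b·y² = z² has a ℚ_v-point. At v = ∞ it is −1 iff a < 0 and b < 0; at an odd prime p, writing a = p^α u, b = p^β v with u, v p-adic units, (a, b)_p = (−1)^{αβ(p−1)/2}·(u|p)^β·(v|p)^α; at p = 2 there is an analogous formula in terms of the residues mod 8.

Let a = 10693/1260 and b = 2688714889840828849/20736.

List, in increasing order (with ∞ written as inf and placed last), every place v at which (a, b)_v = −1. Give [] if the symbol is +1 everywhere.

(a, b) ≡ (1295, 3175081) mod (ℚ^×)²; places V = {2, 3, 5, 7, 11, 13, 17, 19, 23, 37, 41, ∞}.
(a,b)_3: α=-2, u≡2; β=-4, v≡1 (mod 3); (2|3)=-1, (1|3)=+1; sign (−1)^0·-1^-4·+1^-2 = +1.
(a,b)_∞: sgn(1295)=+, sgn(3175081)=+, so +1.
(a,b)_37: α=1, u≡15; β=3, v≡26 (mod 37); (15|37)=-1, (26|37)=+1; sign (−1)^0·-1^3·+1^1 = -1.
(a,b)_13: α=0, u≡6; β=1, v≡5 (mod 13); (6|13)=-1, (5|13)=-1; sign (−1)^0·-1^1·-1^0 = -1.
(a,b)_5: α=-1, u≡4; β=0, v≡4 (mod 5); (4|5)=+1, (4|5)=+1; sign (−1)^0·+1^0·+1^-1 = +1.
(a,b)_23: α=0, u≡5; β=1, v≡6 (mod 23); (5|23)=-1, (6|23)=+1; sign (−1)^0·-1^1·+1^0 = -1.
(a,b)_2: α=-2, β=-8; u≡7, v≡1 (mod 8); ε(u)ε(v)=1·0, αω(v)=-2·0, βω(u)=-8·0; sum ≡ 0  ⇒  +1.
(a,b)_17: α=2, u≡10; β=2, v≡16 (mod 17); (10|17)=-1, (16|17)=+1; sign (−1)^0·-1^2·+1^2 = +1.
(a,b)_11: α=0, u≡2; β=2, v≡10 (mod 11); (2|11)=-1, (10|11)=-1; sign (−1)^0·-1^2·-1^0 = +1.
(a,b)_19: α=0, u≡12; β=2, v≡3 (mod 19); (12|19)=-1, (3|19)=-1; sign (−1)^0·-1^2·-1^0 = +1.
(a,b)_7: α=-1, u≡5; β=3, v≡2 (mod 7); (5|7)=-1, (2|7)=+1; sign (−1)^1·-1^3·+1^-1 = +1.
(a,b)_41: α=0, u≡38; β=1, v≡5 (mod 41); (38|41)=-1, (5|41)=+1; sign (−1)^0·-1^1·+1^0 = -1.
|Ram(1295, 3175081)| = 4, even; anisotropic at {13, 23, 37, 41}.

[13, 23, 37, 41]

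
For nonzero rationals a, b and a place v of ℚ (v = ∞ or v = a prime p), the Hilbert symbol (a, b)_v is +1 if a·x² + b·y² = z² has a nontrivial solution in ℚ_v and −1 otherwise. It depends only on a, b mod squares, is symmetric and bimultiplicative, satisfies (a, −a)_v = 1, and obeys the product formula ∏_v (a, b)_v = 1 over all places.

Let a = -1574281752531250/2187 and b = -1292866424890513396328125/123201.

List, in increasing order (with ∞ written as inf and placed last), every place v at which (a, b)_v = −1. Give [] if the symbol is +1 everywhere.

[2, 3, 19, inf]

Mod squares: a ≡ -966, b ≡ -19285. Check v ∈ {∞, 2, 3, 5, 7, 13, 19, 23, 29}.
v=23: a=23^1·(≡6), b=23^4·(≡9) mod 23; (6|23)=+1, (9|23)=+1; (−1)^{1·4·11}·(+1)^4·(+1)^1 = +1.
v=7: a=7^5·(≡2), b=7^7·(≡5) mod 7; (2|7)=+1, (5|7)=-1; (−1)^{5·7·3}·(+1)^7·(-1)^5 = +1.
v=19: a=19^4·(≡15), b=19^5·(≡17) mod 19; (15|19)=-1, (17|19)=+1; (−1)^{4·5·9}·(-1)^5·(+1)^4 = -1.
v=5: a=5^6·(≡4), b=5^7·(≡2) mod 5; (4|5)=+1, (2|5)=-1; (−1)^{6·7·2}·(+1)^7·(-1)^6 = +1.
v=∞: -966 < 0 and -19285 < 0  ⇒  (a,b)_∞ = -1.
v=3: a=3^-7·(≡2), b=3^-6·(≡2) mod 3; (2|3)=-1, (2|3)=-1; (−1)^{-7·-6·1}·(-1)^-6·(-1)^-7 = -1.
v=2: v_2(a)=1, v_2(b)=0; units ≡ 5, 3 (mod 8); ε·ε+αω+βω = 0·1+1·1+0·1 ≡ 1  ⇒  (a,b)_2 = -1.
v=13: a=13^0·(≡10), b=13^-2·(≡7) mod 13; (10|13)=+1, (7|13)=-1; (−1)^{0·-2·6}·(+1)^-2·(-1)^0 = +1.
v=29: a=29^0·(≡16), b=29^1·(≡8) mod 29; (16|29)=+1, (8|29)=-1; (−1)^{0·1·14}·(+1)^1·(-1)^0 = +1.
Ram(-966, -19285) = {2, 3, 19, ∞}; no ℚ_2-point on the conic.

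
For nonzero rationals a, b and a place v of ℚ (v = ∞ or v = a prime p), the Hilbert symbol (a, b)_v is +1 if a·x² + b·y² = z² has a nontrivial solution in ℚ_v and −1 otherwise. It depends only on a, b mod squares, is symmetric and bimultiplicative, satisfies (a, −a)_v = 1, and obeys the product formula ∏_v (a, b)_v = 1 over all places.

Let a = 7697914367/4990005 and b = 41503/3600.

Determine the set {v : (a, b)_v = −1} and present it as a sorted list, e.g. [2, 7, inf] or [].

[2, 5, 11, 13]

Mod squares: a ≡ 715, b ≡ 7. Check v ∈ {∞, 2, 3, 5, 7, 11, 13, 23, 29, 37}.
v=11: a=11^3·(≡6), b=11^2·(≡8) mod 11; (6|11)=-1, (8|11)=-1; (−1)^{3·2·5}·(-1)^2·(-1)^3 = -1.
v=37: a=37^-2·(≡11), b=37^0·(≡36) mod 37; (11|37)=+1, (36|37)=+1; (−1)^{-2·0·18}·(+1)^0·(+1)^-2 = +1.
v=23: a=23^2·(≡4), b=23^0·(≡22) mod 23; (4|23)=+1, (22|23)=-1; (−1)^{2·0·11}·(+1)^0·(-1)^2 = +1.
v=29: a=29^2·(≡26), b=29^0·(≡1) mod 29; (26|29)=-1, (1|29)=+1; (−1)^{2·0·14}·(-1)^0·(+1)^2 = +1.
v=2: v_2(a)=0, v_2(b)=-4; units ≡ 3, 7 (mod 8); ε·ε+αω+βω = 1·1+0·0+-4·1 ≡ 1  ⇒  (a,b)_2 = -1.
v=3: a=3^-6·(≡1), b=3^-2·(≡1) mod 3; (1|3)=+1, (1|3)=+1; (−1)^{-6·-2·1}·(+1)^-2·(+1)^-6 = +1.
v=∞: 715 > 0 and 7 > 0  ⇒  (a,b)_∞ = +1.
v=13: a=13^1·(≡4), b=13^0·(≡6) mod 13; (4|13)=+1, (6|13)=-1; (−1)^{1·0·6}·(+1)^0·(-1)^1 = -1.
v=5: a=5^-1·(≡2), b=5^-2·(≡2) mod 5; (2|5)=-1, (2|5)=-1; (−1)^{-1·-2·2}·(-1)^-2·(-1)^-1 = -1.
v=7: a=7^0·(≡4), b=7^3·(≡1) mod 7; (4|7)=+1, (1|7)=+1; (−1)^{0·3·3}·(+1)^3·(+1)^0 = +1.
Ram(715, 7) = {2, 5, 11, 13}; no ℚ_2-point on the conic.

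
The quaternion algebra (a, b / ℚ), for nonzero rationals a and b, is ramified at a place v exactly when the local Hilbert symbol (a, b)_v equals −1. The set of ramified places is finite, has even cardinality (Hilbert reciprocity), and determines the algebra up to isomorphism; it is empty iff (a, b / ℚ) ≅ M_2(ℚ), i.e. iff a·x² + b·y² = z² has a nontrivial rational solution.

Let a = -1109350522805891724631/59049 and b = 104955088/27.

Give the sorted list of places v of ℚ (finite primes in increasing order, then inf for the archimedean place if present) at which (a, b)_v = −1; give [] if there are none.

[3, 7, 19, 37]

Mod squares: a ≡ -152551, b ≡ 19679079. Check v ∈ {∞, 2, 3, 7, 13, 19, 31, 37, 43}.
v=7: a=7^3·(≡5), b=7^1·(≡3) mod 7; (5|7)=-1, (3|7)=-1; (−1)^{3·1·3}·(-1)^1·(-1)^3 = -1.
v=3: a=3^-10·(≡2), b=3^-3·(≡1) mod 3; (2|3)=-1, (1|3)=+1; (−1)^{-10·-3·1}·(-1)^-3·(+1)^-10 = -1.
v=43: a=43^2·(≡16), b=43^1·(≡13) mod 43; (16|43)=+1, (13|43)=+1; (−1)^{2·1·21}·(+1)^1·(+1)^2 = +1.
v=13: a=13^2·(≡12), b=13^0·(≡4) mod 13; (12|13)=+1, (4|13)=+1; (−1)^{2·0·6}·(+1)^0·(+1)^2 = +1.
v=∞: -152551 < 0 and 19679079 > 0  ⇒  (a,b)_∞ = +1.
v=37: a=37^3·(≡3), b=37^1·(≡24) mod 37; (3|37)=+1, (24|37)=-1; (−1)^{3·1·18}·(+1)^1·(-1)^3 = -1.
v=31: a=31^3·(≡18), b=31^1·(≡12) mod 31; (18|31)=+1, (12|31)=-1; (−1)^{3·1·15}·(+1)^1·(-1)^3 = +1.
v=19: a=19^3·(≡15), b=19^1·(≡15) mod 19; (15|19)=-1, (15|19)=-1; (−1)^{3·1·9}·(-1)^1·(-1)^3 = -1.
v=2: v_2(a)=0, v_2(b)=4; units ≡ 1, 7 (mod 8); ε·ε+αω+βω = 0·1+0·0+4·0 ≡ 0  ⇒  (a,b)_2 = +1.
(-152551, 19679079 / ℚ) ramifies at {3, 7, 19, 37}: a division algebra.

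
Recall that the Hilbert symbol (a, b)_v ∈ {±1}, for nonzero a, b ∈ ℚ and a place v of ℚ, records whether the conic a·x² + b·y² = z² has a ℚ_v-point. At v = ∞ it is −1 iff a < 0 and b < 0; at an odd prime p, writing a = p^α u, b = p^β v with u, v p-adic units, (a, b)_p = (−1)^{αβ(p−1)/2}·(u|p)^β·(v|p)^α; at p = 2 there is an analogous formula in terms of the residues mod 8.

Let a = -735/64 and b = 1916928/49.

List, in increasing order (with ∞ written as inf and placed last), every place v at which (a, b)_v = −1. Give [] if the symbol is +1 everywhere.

Mod squares: a ≡ -15, b ≡ 13. Check v ∈ {∞, 2, 3, 5, 7, 13}.
v=3: a=3^1·(≡1), b=3^2·(≡1) mod 3; (1|3)=+1, (1|3)=+1; (−1)^{1·2·1}·(+1)^2·(+1)^1 = +1.
v=7: a=7^2·(≡6), b=7^-2·(≡6) mod 7; (6|7)=-1, (6|7)=-1; (−1)^{2·-2·3}·(-1)^-2·(-1)^2 = +1.
v=∞: -15 < 0 and 13 > 0  ⇒  (a,b)_∞ = +1.
v=2: v_2(a)=-6, v_2(b)=14; units ≡ 1, 5 (mod 8); ε·ε+αω+βω = 0·0+-6·1+14·0 ≡ 0  ⇒  (a,b)_2 = +1.
v=5: a=5^1·(≡2), b=5^0·(≡2) mod 5; (2|5)=-1, (2|5)=-1; (−1)^{1·0·2}·(-1)^0·(-1)^1 = -1.
v=13: a=13^0·(≡7), b=13^1·(≡1) mod 13; (7|13)=-1, (1|13)=+1; (−1)^{0·1·6}·(-1)^1·(+1)^0 = -1.
(-15, 13 / ℚ) ramifies at {5, 13}: a division algebra.

[5, 13]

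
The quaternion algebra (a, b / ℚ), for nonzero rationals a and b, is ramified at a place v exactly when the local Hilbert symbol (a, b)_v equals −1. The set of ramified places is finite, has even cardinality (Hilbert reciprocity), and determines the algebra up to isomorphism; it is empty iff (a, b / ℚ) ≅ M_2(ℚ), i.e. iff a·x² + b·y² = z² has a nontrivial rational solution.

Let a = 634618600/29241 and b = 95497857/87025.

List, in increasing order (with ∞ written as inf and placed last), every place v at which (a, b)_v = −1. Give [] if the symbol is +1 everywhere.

(a, b) ≡ (154, 29393) mod (ℚ^×)²; places V = {2, 3, 5, 7, 11, 13, 17, 19, 29, 59, ∞}.
(a,b)_19: α=-2, u≡15; β=3, v≡3 (mod 19); (15|19)=-1, (3|19)=-1; sign (−1)^0·-1^3·-1^-2 = -1.
(a,b)_2: α=3, β=0; u≡5, v≡1 (mod 8); ε(u)ε(v)=0·0, αω(v)=3·0, βω(u)=0·1; sum ≡ 0  ⇒  +1.
(a,b)_∞: sgn(154)=+, sgn(29393)=+, so +1.
(a,b)_29: α=2, u≡28; β=0, v≡25 (mod 29); (28|29)=+1, (25|29)=+1; sign (−1)^0·+1^0·+1^2 = +1.
(a,b)_17: α=0, u≡15; β=1, v≡12 (mod 17); (15|17)=+1, (12|17)=-1; sign (−1)^0·+1^1·-1^0 = +1.
(a,b)_3: α=-4, u≡1; β=2, v≡2 (mod 3); (1|3)=+1, (2|3)=-1; sign (−1)^0·+1^2·-1^-4 = +1.
(a,b)_59: α=0, u≡45; β=-2, v≡23 (mod 59); (45|59)=+1, (23|59)=-1; sign (−1)^0·+1^-2·-1^0 = +1.
(a,b)_7: α=3, u≡1; β=1, v≡6 (mod 7); (1|7)=+1, (6|7)=-1; sign (−1)^1·+1^1·-1^3 = +1.
(a,b)_13: α=0, u≡11; β=1, v≡9 (mod 13); (11|13)=-1, (9|13)=+1; sign (−1)^0·-1^1·+1^0 = -1.
(a,b)_5: α=2, u≡4; β=-2, v≡2 (mod 5); (4|5)=+1, (2|5)=-1; sign (−1)^0·+1^-2·-1^2 = +1.
(a,b)_11: α=1, u≡3; β=0, v≡1 (mod 11); (3|11)=+1, (1|11)=+1; sign (−1)^0·+1^0·+1^1 = +1.
Ram(154, 29393) = {13, 19}; no ℚ_13-point on the conic.

[13, 19]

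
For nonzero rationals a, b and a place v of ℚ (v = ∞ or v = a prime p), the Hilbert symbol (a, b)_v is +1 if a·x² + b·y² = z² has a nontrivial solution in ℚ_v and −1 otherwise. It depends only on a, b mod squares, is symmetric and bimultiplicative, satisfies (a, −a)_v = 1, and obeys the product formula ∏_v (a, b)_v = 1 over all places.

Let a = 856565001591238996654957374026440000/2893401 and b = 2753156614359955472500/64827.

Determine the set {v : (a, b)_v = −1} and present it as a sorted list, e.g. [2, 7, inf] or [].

[23, 41, 43, 47]

(a, b) ≡ (40549, 11889543) mod (ℚ^×)²; places V = {2, 3, 5, 7, 11, 13, 23, 37, 41, 43, 47, 53, ∞}.
(a,b)_23: α=3, u≡20; β=2, v≡21 (mod 23); (20|23)=-1, (21|23)=-1; sign (−1)^0·-1^2·-1^3 = -1.
(a,b)_2: α=6, β=2; u≡5, v≡7 (mod 8); ε(u)ε(v)=0·1, αω(v)=6·0, βω(u)=2·1; sum ≡ 0  ⇒  +1.
(a,b)_5: α=4, u≡4; β=4, v≡3 (mod 5); (4|5)=+1, (3|5)=-1; sign (−1)^0·+1^4·-1^4 = +1.
(a,b)_41: α=3, u≡36; β=2, v≡28 (mod 41); (36|41)=+1, (28|41)=-1; sign (−1)^0·+1^2·-1^3 = -1.
(a,b)_53: α=2, u≡29; β=1, v≡33 (mod 53); (29|53)=+1, (33|53)=-1; sign (−1)^0·+1^1·-1^2 = +1.
(a,b)_3: α=-10, u≡1; β=-3, v≡1 (mod 3); (1|3)=+1, (1|3)=+1; sign (−1)^0·+1^-3·+1^-10 = +1.
(a,b)_43: α=5, u≡10; β=3, v≡40 (mod 43); (10|43)=+1, (40|43)=+1; sign (−1)^1·+1^3·+1^5 = -1.
(a,b)_37: α=2, u≡3; β=1, v≡18 (mod 37); (3|37)=+1, (18|37)=-1; sign (−1)^0·+1^1·-1^2 = +1.
(a,b)_47: α=2, u≡39; β=1, v≡35 (mod 47); (39|47)=-1, (35|47)=-1; sign (−1)^0·-1^1·-1^2 = -1.
(a,b)_13: α=2, u≡5; β=2, v≡9 (mod 13); (5|13)=-1, (9|13)=+1; sign (−1)^0·-1^2·+1^2 = +1.
(a,b)_∞: sgn(40549)=+, sgn(11889543)=+, so +1.
(a,b)_7: α=-2, u≡3; β=-4, v≡1 (mod 7); (3|7)=-1, (1|7)=+1; sign (−1)^0·-1^-4·+1^-2 = +1.
(a,b)_11: α=2, u≡9; β=0, v≡10 (mod 11); (9|11)=+1, (10|11)=-1; sign (−1)^0·+1^0·-1^2 = +1.
Ram(40549, 11889543) = {23, 41, 43, 47}; no ℚ_23-point on the conic.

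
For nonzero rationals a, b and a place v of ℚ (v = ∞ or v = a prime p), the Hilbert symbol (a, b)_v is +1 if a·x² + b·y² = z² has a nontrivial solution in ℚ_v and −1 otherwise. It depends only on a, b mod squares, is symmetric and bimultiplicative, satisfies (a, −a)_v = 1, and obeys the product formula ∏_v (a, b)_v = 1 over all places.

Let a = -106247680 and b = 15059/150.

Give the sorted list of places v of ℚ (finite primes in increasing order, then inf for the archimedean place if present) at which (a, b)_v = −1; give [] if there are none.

(a, b) ≡ (-70, 66) mod (ℚ^×)²; places V = {2, 3, 5, 7, 11, 37, ∞}.
(a,b)_∞: sgn(-70)=−, sgn(66)=+, so +1.
(a,b)_2: α=9, β=-1; u≡5, v≡1 (mod 8); ε(u)ε(v)=0·0, αω(v)=9·0, βω(u)=-1·1; sum ≡ 1  ⇒  -1.
(a,b)_37: α=0, u≡3; β=2, v≡24 (mod 37); (3|37)=+1, (24|37)=-1; sign (−1)^0·+1^2·-1^0 = +1.
(a,b)_11: α=2, u≡6; β=1, v≡7 (mod 11); (6|11)=-1, (7|11)=-1; sign (−1)^0·-1^1·-1^2 = -1.
(a,b)_7: α=3, u≡4; β=0, v≡3 (mod 7); (4|7)=+1, (3|7)=-1; sign (−1)^0·+1^0·-1^3 = -1.
(a,b)_3: α=0, u≡2; β=-1, v≡1 (mod 3); (2|3)=-1, (1|3)=+1; sign (−1)^0·-1^-1·+1^0 = -1.
(a,b)_5: α=1, u≡4; β=-2, v≡4 (mod 5); (4|5)=+1, (4|5)=+1; sign (−1)^0·+1^-2·+1^1 = +1.
(-70, 66 / ℚ) ramifies at {2, 3, 7, 11}: a division algebra.

[2, 3, 7, 11]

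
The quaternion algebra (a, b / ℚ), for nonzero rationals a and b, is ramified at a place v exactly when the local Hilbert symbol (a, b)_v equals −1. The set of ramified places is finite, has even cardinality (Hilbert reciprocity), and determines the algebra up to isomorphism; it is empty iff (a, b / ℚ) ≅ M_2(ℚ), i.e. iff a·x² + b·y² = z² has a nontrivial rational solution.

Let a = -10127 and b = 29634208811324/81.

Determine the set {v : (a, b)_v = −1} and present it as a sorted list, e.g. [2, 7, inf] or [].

Mod squares: a ≡ -10127, b ≡ 72239. Check v ∈ {∞, 2, 3, 13, 19, 29, 41, 47, 53}.
v=47: a=47^0·(≡25), b=47^1·(≡35) mod 47; (25|47)=+1, (35|47)=-1; (−1)^{0·1·23}·(+1)^1·(-1)^0 = +1.
v=13: a=13^1·(≡1), b=13^2·(≡6) mod 13; (1|13)=+1, (6|13)=-1; (−1)^{1·2·6}·(+1)^2·(-1)^1 = -1.
v=2: v_2(a)=0, v_2(b)=2; units ≡ 1, 7 (mod 8); ε·ε+αω+βω = 0·1+0·0+2·0 ≡ 0  ⇒  (a,b)_2 = +1.
v=41: a=41^1·(≡40), b=41^2·(≡12) mod 41; (40|41)=+1, (12|41)=-1; (−1)^{1·2·20}·(+1)^2·(-1)^1 = -1.
v=29: a=29^0·(≡23), b=29^1·(≡14) mod 29; (23|29)=+1, (14|29)=-1; (−1)^{0·1·14}·(+1)^1·(-1)^0 = +1.
v=∞: -10127 < 0 and 72239 > 0  ⇒  (a,b)_∞ = +1.
v=53: a=53^0·(≡49), b=53^1·(≡49) mod 53; (49|53)=+1, (49|53)=+1; (−1)^{0·1·26}·(+1)^1·(+1)^0 = +1.
v=19: a=19^1·(≡18), b=19^2·(≡16) mod 19; (18|19)=-1, (16|19)=+1; (−1)^{1·2·9}·(-1)^2·(+1)^1 = +1.
v=3: a=3^0·(≡1), b=3^-4·(≡2) mod 3; (1|3)=+1, (2|3)=-1; (−1)^{0·-4·1}·(+1)^-4·(-1)^0 = +1.
Ram(-10127, 72239) = {13, 41}; no ℚ_13-point on the conic.

[13, 41]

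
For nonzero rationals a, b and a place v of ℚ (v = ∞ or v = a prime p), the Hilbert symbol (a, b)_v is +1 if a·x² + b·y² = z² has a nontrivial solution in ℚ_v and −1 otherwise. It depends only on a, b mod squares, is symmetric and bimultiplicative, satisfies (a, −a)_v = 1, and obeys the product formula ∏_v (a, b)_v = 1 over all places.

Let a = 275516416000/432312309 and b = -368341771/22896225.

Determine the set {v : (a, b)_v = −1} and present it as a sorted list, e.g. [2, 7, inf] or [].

(a, b) ≡ (5510, -19) mod (ℚ^×)²; places V = {2, 3, 5, 7, 11, 13, 17, 19, 29, 37, ∞}.
(a,b)_19: α=1, u≡1; β=1, v≡12 (mod 19); (1|19)=+1, (12|19)=-1; sign (−1)^1·+1^1·-1^1 = +1.
(a,b)_5: α=3, u≡2; β=-2, v≡1 (mod 5); (2|5)=-1, (1|5)=+1; sign (−1)^0·-1^-2·+1^3 = +1.
(a,b)_29: α=-1, u≡9; β=-2, v≡26 (mod 29); (9|29)=+1, (26|29)=-1; sign (−1)^0·+1^-2·-1^-1 = -1.
(a,b)_3: α=-6, u≡2; β=-2, v≡2 (mod 3); (2|3)=-1, (2|3)=-1; sign (−1)^0·-1^-2·-1^-6 = +1.
(a,b)_11: α=-2, u≡8; β=-2, v≡9 (mod 11); (8|11)=-1, (9|11)=+1; sign (−1)^0·-1^-2·+1^-2 = +1.
(a,b)_∞: sgn(5510)=+, sgn(-19)=−, so +1.
(a,b)_2: α=13, β=0; u≡3, v≡5 (mod 8); ε(u)ε(v)=1·0, αω(v)=13·1, βω(u)=0·1; sum ≡ 1  ⇒  -1.
(a,b)_7: α=2, u≡4; β=2, v≡1 (mod 7); (4|7)=+1, (1|7)=+1; sign (−1)^0·+1^2·+1^2 = +1.
(a,b)_17: α=2, u≡1; β=2, v≡8 (mod 17); (1|17)=+1, (8|17)=+1; sign (−1)^0·+1^2·+1^2 = +1.
(a,b)_37: α=0, u≡34; β=2, v≡8 (mod 37); (34|37)=+1, (8|37)=-1; sign (−1)^0·+1^2·-1^0 = +1.
(a,b)_13: α=-2, u≡6; β=0, v≡8 (mod 13); (6|13)=-1, (8|13)=-1; sign (−1)^0·-1^0·-1^-2 = +1.
Ram(5510, -19) = {2, 29}; no ℚ_2-point on the conic.

[2, 29]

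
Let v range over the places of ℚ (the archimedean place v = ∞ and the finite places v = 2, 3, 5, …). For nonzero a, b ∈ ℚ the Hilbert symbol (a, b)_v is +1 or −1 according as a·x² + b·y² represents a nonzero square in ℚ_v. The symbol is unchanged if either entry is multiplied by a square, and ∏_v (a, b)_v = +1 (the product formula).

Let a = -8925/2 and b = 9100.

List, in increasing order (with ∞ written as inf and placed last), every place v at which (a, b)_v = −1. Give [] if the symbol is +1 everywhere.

(a, b) ≡ (-714, 91) mod (ℚ^×)²; places V = {2, 3, 5, 7, 13, 17, ∞}.
(a,b)_5: α=2, u≡4; β=2, v≡4 (mod 5); (4|5)=+1, (4|5)=+1; sign (−1)^0·+1^2·+1^2 = +1.
(a,b)_13: α=0, u≡3; β=1, v≡11 (mod 13); (3|13)=+1, (11|13)=-1; sign (−1)^0·+1^1·-1^0 = +1.
(a,b)_2: α=-1, β=2; u≡3, v≡3 (mod 8); ε(u)ε(v)=1·1, αω(v)=-1·1, βω(u)=2·1; sum ≡ 0  ⇒  +1.
(a,b)_7: α=1, u≡3; β=1, v≡5 (mod 7); (3|7)=-1, (5|7)=-1; sign (−1)^1·-1^1·-1^1 = -1.
(a,b)_∞: sgn(-714)=−, sgn(91)=+, so +1.
(a,b)_17: α=1, u≡1; β=0, v≡5 (mod 17); (1|17)=+1, (5|17)=-1; sign (−1)^0·+1^0·-1^1 = -1.
(a,b)_3: α=1, u≡2; β=0, v≡1 (mod 3); (2|3)=-1, (1|3)=+1; sign (−1)^0·-1^0·+1^1 = +1.
|Ram(-714, 91)| = 2, even; anisotropic at {7, 17}.

[7, 17]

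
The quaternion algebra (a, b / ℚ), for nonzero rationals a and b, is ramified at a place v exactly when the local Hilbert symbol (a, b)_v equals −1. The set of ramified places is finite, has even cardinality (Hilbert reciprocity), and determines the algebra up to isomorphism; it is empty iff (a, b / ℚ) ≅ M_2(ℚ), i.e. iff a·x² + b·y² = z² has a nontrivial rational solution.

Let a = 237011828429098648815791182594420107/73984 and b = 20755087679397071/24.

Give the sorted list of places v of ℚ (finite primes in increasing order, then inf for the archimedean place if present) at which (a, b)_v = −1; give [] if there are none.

[2, 3, 13, 29]

Mod squares: a ≡ 534963, b ≡ 15834. Check v ∈ {∞, 2, 3, 7, 11, 13, 17, 29, 43}.
v=3: a=3^1·(≡1), b=3^-1·(≡1) mod 3; (1|3)=+1, (1|3)=+1; (−1)^{1·-1·1}·(+1)^-1·(+1)^1 = -1.
v=7: a=7^4·(≡4), b=7^5·(≡2) mod 7; (4|7)=+1, (2|7)=+1; (−1)^{4·5·3}·(+1)^5·(+1)^4 = +1.
v=2: v_2(a)=-8, v_2(b)=-3; units ≡ 3, 5 (mod 8); ε·ε+αω+βω = 1·0+-8·1+-3·1 ≡ 1  ⇒  (a,b)_2 = -1.
v=11: a=11^15·(≡6), b=11^6·(≡4) mod 11; (6|11)=-1, (4|11)=+1; (−1)^{15·6·5}·(-1)^6·(+1)^15 = +1.
v=29: a=29^3·(≡17), b=29^1·(≡5) mod 29; (17|29)=-1, (5|29)=+1; (−1)^{3·1·14}·(-1)^1·(+1)^3 = -1.
v=43: a=43^5·(≡36), b=43^2·(≡10) mod 43; (36|43)=+1, (10|43)=+1; (−1)^{5·2·21}·(+1)^2·(+1)^5 = +1.
v=∞: 534963 > 0 and 15834 > 0  ⇒  (a,b)_∞ = +1.
v=17: a=17^-2·(≡10), b=17^0·(≡7) mod 17; (10|17)=-1, (7|17)=-1; (−1)^{-2·0·8}·(-1)^0·(-1)^-2 = +1.
v=13: a=13^3·(≡11), b=13^1·(≡4) mod 13; (11|13)=-1, (4|13)=+1; (−1)^{3·1·6}·(-1)^1·(+1)^3 = -1.
|Ram(534963, 15834)| = 4, even; anisotropic at {2, 3, 13, 29}.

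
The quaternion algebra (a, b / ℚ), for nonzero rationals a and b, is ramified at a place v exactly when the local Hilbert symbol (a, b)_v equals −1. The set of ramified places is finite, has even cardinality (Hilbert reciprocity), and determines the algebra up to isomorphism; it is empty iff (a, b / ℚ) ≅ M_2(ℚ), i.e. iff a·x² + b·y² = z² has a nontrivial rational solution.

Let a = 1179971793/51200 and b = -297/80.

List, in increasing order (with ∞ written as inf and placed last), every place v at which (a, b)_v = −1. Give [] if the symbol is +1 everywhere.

[2, 3, 7, 11]

Mod squares: a ≡ 546, b ≡ -165. Check v ∈ {∞, 2, 3, 5, 7, 11, 13}.
v=3: a=3^7·(≡2), b=3^3·(≡2) mod 3; (2|3)=-1, (2|3)=-1; (−1)^{7·3·1}·(-1)^3·(-1)^7 = -1.
v=2: v_2(a)=-11, v_2(b)=-4; units ≡ 1, 3 (mod 8); ε·ε+αω+βω = 0·1+-11·1+-4·0 ≡ 1  ⇒  (a,b)_2 = -1.
v=13: a=13^1·(≡10), b=13^0·(≡1) mod 13; (10|13)=+1, (1|13)=+1; (−1)^{1·0·6}·(+1)^0·(+1)^1 = +1.
v=∞: 546 > 0 and -165 < 0  ⇒  (a,b)_∞ = +1.
v=7: a=7^3·(≡4), b=7^0·(≡6) mod 7; (4|7)=+1, (6|7)=-1; (−1)^{3·0·3}·(+1)^0·(-1)^3 = -1.
v=11: a=11^2·(≡6), b=11^1·(≡2) mod 11; (6|11)=-1, (2|11)=-1; (−1)^{2·1·5}·(-1)^1·(-1)^2 = -1.
v=5: a=5^-2·(≡1), b=5^-1·(≡3) mod 5; (1|5)=+1, (3|5)=-1; (−1)^{-2·-1·2}·(+1)^-1·(-1)^-2 = +1.
|Ram(546, -165)| = 4, even; anisotropic at {2, 3, 7, 11}.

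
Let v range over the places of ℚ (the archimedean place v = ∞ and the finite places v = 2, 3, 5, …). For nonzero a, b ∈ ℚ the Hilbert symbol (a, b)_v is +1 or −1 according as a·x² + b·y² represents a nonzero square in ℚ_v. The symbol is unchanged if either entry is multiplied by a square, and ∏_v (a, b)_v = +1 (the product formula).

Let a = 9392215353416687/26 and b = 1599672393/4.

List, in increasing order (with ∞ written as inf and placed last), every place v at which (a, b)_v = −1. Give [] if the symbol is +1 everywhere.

(a, b) ≡ (10582, 1073) mod (ℚ^×)²; places V = {2, 3, 11, 13, 29, 37, ∞}.
(a,b)_∞: sgn(10582)=+, sgn(1073)=+, so +1.
(a,b)_3: α=0, u≡1; β=2, v≡2 (mod 3); (1|3)=+1, (2|3)=-1; sign (−1)^0·+1^2·-1^0 = +1.
(a,b)_11: α=5, u≡4; β=2, v≡7 (mod 11); (4|11)=+1, (7|11)=-1; sign (−1)^0·+1^2·-1^5 = -1.
(a,b)_37: α=5, u≡1; β=3, v≡5 (mod 37); (1|37)=+1, (5|37)=-1; sign (−1)^0·+1^3·-1^5 = -1.
(a,b)_13: α=-1, u≡6; β=0, v≡5 (mod 13); (6|13)=-1, (5|13)=-1; sign (−1)^0·-1^0·-1^-1 = -1.
(a,b)_2: α=-1, β=-2; u≡3, v≡1 (mod 8); ε(u)ε(v)=1·0, αω(v)=-1·0, βω(u)=-2·1; sum ≡ 0  ⇒  +1.
(a,b)_29: α=2, u≡19; β=1, v≡18 (mod 29); (19|29)=-1, (18|29)=-1; sign (−1)^0·-1^1·-1^2 = -1.
(10582, 1073 / ℚ) ramifies at {11, 13, 29, 37}: a division algebra.

[11, 13, 29, 37]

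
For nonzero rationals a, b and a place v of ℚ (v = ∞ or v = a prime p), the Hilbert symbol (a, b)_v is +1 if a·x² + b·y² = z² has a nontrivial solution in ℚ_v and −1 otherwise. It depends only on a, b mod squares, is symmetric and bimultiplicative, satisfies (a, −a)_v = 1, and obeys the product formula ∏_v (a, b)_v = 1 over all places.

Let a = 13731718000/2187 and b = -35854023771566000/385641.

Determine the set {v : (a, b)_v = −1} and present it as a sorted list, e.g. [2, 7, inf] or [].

Mod squares: a ≡ 285285, b ≡ -35. Check v ∈ {∞, 2, 3, 5, 7, 11, 13, 19, 23, 31}.
v=13: a=13^1·(≡1), b=13^2·(≡9) mod 13; (1|13)=+1, (9|13)=+1; (−1)^{1·2·6}·(+1)^2·(+1)^1 = +1.
v=∞: 285285 > 0 and -35 < 0  ⇒  (a,b)_∞ = +1.
v=19: a=19^3·(≡4), b=19^4·(≡3) mod 19; (4|19)=+1, (3|19)=-1; (−1)^{3·4·9}·(+1)^4·(-1)^3 = -1.
v=7: a=7^1·(≡2), b=7^1·(≡4) mod 7; (2|7)=+1, (4|7)=+1; (−1)^{1·1·3}·(+1)^1·(+1)^1 = -1.
v=23: a=23^0·(≡16), b=23^-2·(≡7) mod 23; (16|23)=+1, (7|23)=-1; (−1)^{0·-2·11}·(+1)^-2·(-1)^0 = +1.
v=2: v_2(a)=4, v_2(b)=4; units ≡ 5, 5 (mod 8); ε·ε+αω+βω = 0·0+4·1+4·1 ≡ 0  ⇒  (a,b)_2 = +1.
v=11: a=11^1·(≡7), b=11^2·(≡9) mod 11; (7|11)=-1, (9|11)=+1; (−1)^{1·2·5}·(-1)^2·(+1)^1 = +1.
v=5: a=5^3·(≡2), b=5^3·(≡2) mod 5; (2|5)=-1, (2|5)=-1; (−1)^{3·3·2}·(-1)^3·(-1)^3 = +1.
v=3: a=3^-7·(≡1), b=3^-6·(≡1) mod 3; (1|3)=+1, (1|3)=+1; (−1)^{-7·-6·1}·(+1)^-6·(+1)^-7 = +1.
v=31: a=31^0·(≡24), b=31^2·(≡24) mod 31; (24|31)=-1, (24|31)=-1; (−1)^{0·2·15}·(-1)^2·(-1)^0 = +1.
|Ram(285285, -35)| = 2, even; anisotropic at {7, 19}.

[7, 19]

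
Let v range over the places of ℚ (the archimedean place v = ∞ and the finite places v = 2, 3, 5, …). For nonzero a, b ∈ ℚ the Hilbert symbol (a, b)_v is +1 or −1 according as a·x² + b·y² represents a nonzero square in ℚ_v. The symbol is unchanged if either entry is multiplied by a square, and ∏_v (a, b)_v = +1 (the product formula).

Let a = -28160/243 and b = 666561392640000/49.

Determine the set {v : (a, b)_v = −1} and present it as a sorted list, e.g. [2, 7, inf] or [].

[3, 11, 13, 19]

(a, b) ≡ (-330, 494) mod (ℚ^×)²; places V = {2, 3, 5, 7, 11, 13, 19, ∞}.
(a,b)_∞: sgn(-330)=−, sgn(494)=+, so +1.
(a,b)_5: α=1, u≡1; β=4, v≡1 (mod 5); (1|5)=+1, (1|5)=+1; sign (−1)^0·+1^4·+1^1 = +1.
(a,b)_11: α=1, u≡3; β=4, v≡7 (mod 11); (3|11)=+1, (7|11)=-1; sign (−1)^0·+1^4·-1^1 = -1.
(a,b)_3: α=-5, u≡1; β=2, v≡2 (mod 3); (1|3)=+1, (2|3)=-1; sign (−1)^0·+1^2·-1^-5 = -1.
(a,b)_19: α=0, u≡10; β=1, v≡4 (mod 19); (10|19)=-1, (4|19)=+1; sign (−1)^0·-1^1·+1^0 = -1.
(a,b)_2: α=9, β=15; u≡3, v≡7 (mod 8); ε(u)ε(v)=1·1, αω(v)=9·0, βω(u)=15·1; sum ≡ 0  ⇒  +1.
(a,b)_7: α=0, u≡3; β=-2, v≡4 (mod 7); (3|7)=-1, (4|7)=+1; sign (−1)^0·-1^-2·+1^0 = +1.
(a,b)_13: α=0, u≡7; β=1, v≡10 (mod 13); (7|13)=-1, (10|13)=+1; sign (−1)^0·-1^1·+1^0 = -1.
(-330, 494 / ℚ) ramifies at {3, 11, 13, 19}: a division algebra.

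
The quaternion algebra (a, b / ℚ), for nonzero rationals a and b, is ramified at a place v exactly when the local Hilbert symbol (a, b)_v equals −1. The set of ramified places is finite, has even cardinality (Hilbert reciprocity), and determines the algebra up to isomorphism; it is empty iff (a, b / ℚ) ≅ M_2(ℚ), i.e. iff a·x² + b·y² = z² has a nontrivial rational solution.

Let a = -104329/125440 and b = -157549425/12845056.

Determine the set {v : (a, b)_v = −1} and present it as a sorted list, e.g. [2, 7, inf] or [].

Mod squares: a ≡ -10, b ≡ -33. Check v ∈ {∞, 2, 3, 5, 7, 11, 17, 19, 23}.
v=23: a=23^0·(≡12), b=23^2·(≡3) mod 23; (12|23)=+1, (3|23)=+1; (−1)^{0·2·11}·(+1)^2·(+1)^0 = +1.
v=17: a=17^2·(≡7), b=17^0·(≡9) mod 17; (7|17)=-1, (9|17)=+1; (−1)^{2·0·8}·(-1)^0·(+1)^2 = +1.
v=7: a=7^-2·(≡4), b=7^-2·(≡2) mod 7; (4|7)=+1, (2|7)=+1; (−1)^{-2·-2·3}·(+1)^-2·(+1)^-2 = +1.
v=19: a=19^2·(≡17), b=19^2·(≡16) mod 19; (17|19)=+1, (16|19)=+1; (−1)^{2·2·9}·(+1)^2·(+1)^2 = +1.
v=11: a=11^0·(≡4), b=11^1·(≡10) mod 11; (4|11)=+1, (10|11)=-1; (−1)^{0·1·5}·(+1)^1·(-1)^0 = +1.
v=5: a=5^-1·(≡2), b=5^2·(≡3) mod 5; (2|5)=-1, (3|5)=-1; (−1)^{-1·2·2}·(-1)^2·(-1)^-1 = -1.
v=2: v_2(a)=-9, v_2(b)=-18; units ≡ 3, 7 (mod 8); ε·ε+αω+βω = 1·1+-9·0+-18·1 ≡ 1  ⇒  (a,b)_2 = -1.
v=∞: -10 < 0 and -33 < 0  ⇒  (a,b)_∞ = -1.
v=3: a=3^0·(≡2), b=3^1·(≡1) mod 3; (2|3)=-1, (1|3)=+1; (−1)^{0·1·1}·(-1)^1·(+1)^0 = -1.
Ram(-10, -33) = {2, 3, 5, ∞}; no ℚ_2-point on the conic.

[2, 3, 5, inf]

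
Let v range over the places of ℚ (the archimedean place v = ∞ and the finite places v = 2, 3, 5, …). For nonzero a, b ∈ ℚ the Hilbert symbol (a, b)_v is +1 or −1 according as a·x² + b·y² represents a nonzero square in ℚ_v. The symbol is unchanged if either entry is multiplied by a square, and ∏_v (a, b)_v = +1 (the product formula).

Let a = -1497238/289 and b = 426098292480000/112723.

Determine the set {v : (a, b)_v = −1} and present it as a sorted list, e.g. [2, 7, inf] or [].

[2, 3, 17, 29]

Mod squares: a ≡ -1558, b ≡ 2789394. Check v ∈ {∞, 2, 3, 5, 7, 13, 17, 19, 23, 29, 31, 41}.
v=13: a=13^0·(≡8), b=13^-2·(≡9) mod 13; (8|13)=-1, (9|13)=+1; (−1)^{0·-2·6}·(-1)^-2·(+1)^0 = +1.
v=29: a=29^0·(≡26), b=29^-1·(≡25) mod 29; (26|29)=-1, (25|29)=+1; (−1)^{0·-1·14}·(-1)^-1·(+1)^0 = -1.
v=2: v_2(a)=1, v_2(b)=11; units ≡ 5, 1 (mod 8); ε·ε+αω+βω = 0·0+1·0+11·1 ≡ 1  ⇒  (a,b)_2 = -1.
v=5: a=5^0·(≡3), b=5^4·(≡1) mod 5; (3|5)=-1, (1|5)=+1; (−1)^{0·4·2}·(-1)^4·(+1)^0 = +1.
v=31: a=31^2·(≡24), b=31^0·(≡10) mod 31; (24|31)=-1, (10|31)=+1; (−1)^{2·0·15}·(-1)^0·(+1)^2 = +1.
v=17: a=17^-2·(≡3), b=17^1·(≡8) mod 17; (3|17)=-1, (8|17)=+1; (−1)^{-2·1·8}·(-1)^1·(+1)^-2 = -1.
v=3: a=3^0·(≡2), b=3^3·(≡2) mod 3; (2|3)=-1, (2|3)=-1; (−1)^{0·3·1}·(-1)^3·(-1)^0 = -1.
v=7: a=7^0·(≡3), b=7^2·(≡6) mod 7; (3|7)=-1, (6|7)=-1; (−1)^{0·2·3}·(-1)^2·(-1)^0 = +1.
v=41: a=41^1·(≡27), b=41^1·(≡11) mod 41; (27|41)=-1, (11|41)=-1; (−1)^{1·1·20}·(-1)^1·(-1)^1 = +1.
v=23: a=23^0·(≡3), b=23^-1·(≡20) mod 23; (3|23)=+1, (20|23)=-1; (−1)^{0·-1·11}·(+1)^-1·(-1)^0 = +1.
v=19: a=19^1·(≡12), b=19^2·(≡11) mod 19; (12|19)=-1, (11|19)=+1; (−1)^{1·2·9}·(-1)^2·(+1)^1 = +1.
v=∞: -1558 < 0 and 2789394 > 0  ⇒  (a,b)_∞ = +1.
(-1558, 2789394 / ℚ) ramifies at {2, 3, 17, 29}: a division algebra.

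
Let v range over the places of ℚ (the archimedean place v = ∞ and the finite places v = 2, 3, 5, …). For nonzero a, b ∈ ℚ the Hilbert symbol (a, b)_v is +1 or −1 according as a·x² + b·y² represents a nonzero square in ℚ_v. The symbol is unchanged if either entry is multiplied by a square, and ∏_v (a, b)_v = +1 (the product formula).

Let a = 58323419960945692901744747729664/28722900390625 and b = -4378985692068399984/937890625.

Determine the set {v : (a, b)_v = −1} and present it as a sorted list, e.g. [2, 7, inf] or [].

Mod squares: a ≡ 451, b ≡ -4199. Check v ∈ {∞, 2, 3, 5, 7, 11, 13, 17, 19, 41}.
v=3: a=3^10·(≡1), b=3^8·(≡1) mod 3; (1|3)=+1, (1|3)=+1; (−1)^{10·8·1}·(+1)^8·(+1)^10 = +1.
v=13: a=13^6·(≡3), b=13^3·(≡2) mod 13; (3|13)=+1, (2|13)=-1; (−1)^{6·3·6}·(+1)^3·(-1)^6 = +1.
v=11: a=11^3·(≡8), b=11^2·(≡4) mod 11; (8|11)=-1, (4|11)=+1; (−1)^{3·2·5}·(-1)^2·(+1)^3 = +1.
v=7: a=7^-6·(≡6), b=7^-4·(≡4) mod 7; (6|7)=-1, (4|7)=+1; (−1)^{-6·-4·3}·(-1)^-4·(+1)^-6 = +1.
v=∞: 451 > 0 and -4199 < 0  ⇒  (a,b)_∞ = +1.
v=5: a=5^-12·(≡1), b=5^-8·(≡1) mod 5; (1|5)=+1, (1|5)=+1; (−1)^{-12·-8·2}·(+1)^-8·(+1)^-12 = +1.
v=2: v_2(a)=8, v_2(b)=4; units ≡ 3, 1 (mod 8); ε·ε+αω+βω = 1·0+8·0+4·1 ≡ 0  ⇒  (a,b)_2 = +1.
v=19: a=19^2·(≡8), b=19^1·(≡7) mod 19; (8|19)=-1, (7|19)=+1; (−1)^{2·1·9}·(-1)^1·(+1)^2 = -1.
v=17: a=17^6·(≡15), b=17^3·(≡9) mod 17; (15|17)=+1, (9|17)=+1; (−1)^{6·3·8}·(+1)^3·(+1)^6 = +1.
v=41: a=41^3·(≡13), b=41^2·(≡7) mod 41; (13|41)=-1, (7|41)=-1; (−1)^{3·2·20}·(-1)^2·(-1)^3 = -1.
Ram(451, -4199) = {19, 41}; no ℚ_19-point on the conic.

[19, 41]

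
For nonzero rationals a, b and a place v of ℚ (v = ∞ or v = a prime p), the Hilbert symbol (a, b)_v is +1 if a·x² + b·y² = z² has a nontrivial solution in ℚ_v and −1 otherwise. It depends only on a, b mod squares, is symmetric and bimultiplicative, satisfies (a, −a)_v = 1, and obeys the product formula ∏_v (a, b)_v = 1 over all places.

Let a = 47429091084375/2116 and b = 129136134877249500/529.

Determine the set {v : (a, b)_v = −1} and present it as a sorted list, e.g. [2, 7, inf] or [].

[2, 5]

Mod squares: a ≡ 935, b ≡ 455. Check v ∈ {∞, 2, 3, 5, 7, 11, 13, 17, 23}.
v=11: a=11^3·(≡10), b=11^4·(≡3) mod 11; (10|11)=-1, (3|11)=+1; (−1)^{3·4·5}·(-1)^4·(+1)^3 = +1.
v=23: a=23^-2·(≡22), b=23^-2·(≡1) mod 23; (22|23)=-1, (1|23)=+1; (−1)^{-2·-2·11}·(-1)^-2·(+1)^-2 = +1.
v=17: a=17^1·(≡15), b=17^2·(≡8) mod 17; (15|17)=+1, (8|17)=+1; (−1)^{1·2·8}·(+1)^2·(+1)^1 = +1.
v=2: v_2(a)=-2, v_2(b)=2; units ≡ 7, 7 (mod 8); ε·ε+αω+βω = 1·1+-2·0+2·0 ≡ 1  ⇒  (a,b)_2 = -1.
v=5: a=5^5·(≡2), b=5^3·(≡4) mod 5; (2|5)=-1, (4|5)=+1; (−1)^{5·3·2}·(-1)^3·(+1)^5 = -1.
v=13: a=13^2·(≡1), b=13^3·(≡12) mod 13; (1|13)=+1, (12|13)=+1; (−1)^{2·3·6}·(+1)^3·(+1)^2 = +1.
v=3: a=3^4·(≡2), b=3^4·(≡2) mod 3; (2|3)=-1, (2|3)=-1; (−1)^{4·4·1}·(-1)^4·(-1)^4 = +1.
v=∞: 935 > 0 and 455 > 0  ⇒  (a,b)_∞ = +1.
v=7: a=7^2·(≡4), b=7^3·(≡4) mod 7; (4|7)=+1, (4|7)=+1; (−1)^{2·3·3}·(+1)^3·(+1)^2 = +1.
(935, 455 / ℚ) ramifies at {2, 5}: a division algebra.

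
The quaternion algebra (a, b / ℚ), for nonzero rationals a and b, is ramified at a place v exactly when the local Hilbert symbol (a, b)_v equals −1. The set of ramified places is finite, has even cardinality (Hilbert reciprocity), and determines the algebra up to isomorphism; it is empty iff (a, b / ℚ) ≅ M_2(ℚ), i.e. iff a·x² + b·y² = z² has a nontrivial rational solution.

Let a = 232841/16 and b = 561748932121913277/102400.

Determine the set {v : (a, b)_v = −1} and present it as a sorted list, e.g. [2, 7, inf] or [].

(a, b) ≡ (232841, 35853) mod (ℚ^×)²; places V = {2, 3, 5, 7, 17, 19, 29, 31, 37, ∞}.
(a,b)_37: α=1, u≡21; β=3, v≡16 (mod 37); (21|37)=+1, (16|37)=+1; sign (−1)^0·+1^3·+1^1 = +1.
(a,b)_7: α=1, u≡3; β=2, v≡3 (mod 7); (3|7)=-1, (3|7)=-1; sign (−1)^0·-1^2·-1^1 = -1.
(a,b)_∞: sgn(232841)=+, sgn(35853)=+, so +1.
(a,b)_29: α=1, u≡7; β=2, v≡1 (mod 29); (7|29)=+1, (1|29)=+1; sign (−1)^0·+1^2·+1^1 = +1.
(a,b)_17: α=0, u≡8; β=3, v≡9 (mod 17); (8|17)=+1, (9|17)=+1; sign (−1)^0·+1^3·+1^0 = +1.
(a,b)_2: α=-4, β=-12; u≡1, v≡5 (mod 8); ε(u)ε(v)=0·0, αω(v)=-4·1, βω(u)=-12·0; sum ≡ 0  ⇒  +1.
(a,b)_5: α=0, u≡1; β=-2, v≡2 (mod 5); (1|5)=+1, (2|5)=-1; sign (−1)^0·+1^-2·-1^0 = +1.
(a,b)_3: α=0, u≡2; β=1, v≡2 (mod 3); (2|3)=-1, (2|3)=-1; sign (−1)^0·-1^1·-1^0 = -1.
(a,b)_31: α=1, u≡18; β=2, v≡23 (mod 31); (18|31)=+1, (23|31)=-1; sign (−1)^0·+1^2·-1^1 = -1.
(a,b)_19: α=0, u≡14; β=1, v≡11 (mod 19); (14|19)=-1, (11|19)=+1; sign (−1)^0·-1^1·+1^0 = -1.
|Ram(232841, 35853)| = 4, even; anisotropic at {3, 7, 19, 31}.

[3, 7, 19, 31]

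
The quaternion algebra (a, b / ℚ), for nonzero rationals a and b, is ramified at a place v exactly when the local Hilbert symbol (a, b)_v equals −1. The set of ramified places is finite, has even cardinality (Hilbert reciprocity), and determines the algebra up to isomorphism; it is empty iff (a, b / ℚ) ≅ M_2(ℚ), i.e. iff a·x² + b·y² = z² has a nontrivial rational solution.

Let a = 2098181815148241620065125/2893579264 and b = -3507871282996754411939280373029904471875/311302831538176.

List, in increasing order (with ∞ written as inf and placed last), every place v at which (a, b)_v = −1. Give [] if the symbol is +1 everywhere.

[17, 19, 23, 29]

Mod squares: a ≡ 623645, b ≡ -408595. Check v ∈ {∞, 2, 3, 5, 11, 13, 17, 19, 23, 29, 41}.
v=11: a=11^3·(≡5), b=11^5·(≡7) mod 11; (5|11)=+1, (7|11)=-1; (−1)^{3·5·5}·(+1)^5·(-1)^3 = +1.
v=17: a=17^3·(≡2), b=17^5·(≡5) mod 17; (2|17)=+1, (5|17)=-1; (−1)^{3·5·8}·(+1)^5·(-1)^3 = -1.
v=29: a=29^1·(≡6), b=29^2·(≡2) mod 29; (6|29)=+1, (2|29)=-1; (−1)^{1·2·14}·(+1)^2·(-1)^1 = -1.
v=23: a=23^3·(≡14), b=23^5·(≡19) mod 23; (14|23)=-1, (19|23)=-1; (−1)^{3·5·11}·(-1)^5·(-1)^3 = -1.
v=∞: 623645 > 0 and -408595 < 0  ⇒  (a,b)_∞ = +1.
v=19: a=19^0·(≡13), b=19^1·(≡8) mod 19; (13|19)=-1, (8|19)=-1; (−1)^{0·1·9}·(-1)^1·(-1)^0 = -1.
v=2: v_2(a)=-10, v_2(b)=-16; units ≡ 5, 5 (mod 8); ε·ε+αω+βω = 0·0+-10·1+-16·1 ≡ 0  ⇒  (a,b)_2 = +1.
v=5: a=5^3·(≡4), b=5^5·(≡4) mod 5; (4|5)=+1, (4|5)=+1; (−1)^{3·5·2}·(+1)^5·(+1)^3 = +1.
v=41: a=41^-4·(≡28), b=41^-6·(≡7) mod 41; (28|41)=-1, (7|41)=-1; (−1)^{-4·-6·20}·(-1)^-6·(-1)^-4 = +1.
v=13: a=13^2·(≡12), b=13^2·(≡6) mod 13; (12|13)=+1, (6|13)=-1; (−1)^{2·2·6}·(+1)^2·(-1)^2 = +1.
v=3: a=3^16·(≡2), b=3^24·(≡2) mod 3; (2|3)=-1, (2|3)=-1; (−1)^{16·24·1}·(-1)^24·(-1)^16 = +1.
Ram(623645, -408595) = {17, 19, 23, 29}; no ℚ_17-point on the conic.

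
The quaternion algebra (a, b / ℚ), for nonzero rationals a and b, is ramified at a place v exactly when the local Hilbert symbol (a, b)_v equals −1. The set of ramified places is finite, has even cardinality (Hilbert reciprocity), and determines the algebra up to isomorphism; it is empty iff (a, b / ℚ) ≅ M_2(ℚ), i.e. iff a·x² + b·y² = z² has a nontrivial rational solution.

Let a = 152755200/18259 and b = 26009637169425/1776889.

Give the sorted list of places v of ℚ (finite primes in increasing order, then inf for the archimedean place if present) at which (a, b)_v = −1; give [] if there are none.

[3, 13, 17, 29]

(a, b) ≡ (12597, 58815393) mod (ℚ^×)²; places V = {2, 3, 5, 7, 13, 17, 19, 23, 29, 31, 43, ∞}.
(a,b)_29: α=0, u≡14; β=1, v≡8 (mod 29); (14|29)=-1, (8|29)=-1; sign (−1)^0·-1^1·-1^0 = -1.
(a,b)_17: α=1, u≡12; β=1, v≡1 (mod 17); (12|17)=-1, (1|17)=+1; sign (−1)^0·-1^1·+1^1 = -1.
(a,b)_43: α=0, u≡4; β=-2, v≡14 (mod 43); (4|43)=+1, (14|43)=+1; sign (−1)^0·+1^-2·+1^0 = +1.
(a,b)_23: α=0, u≡12; β=1, v≡20 (mod 23); (12|23)=+1, (20|23)=-1; sign (−1)^0·+1^1·-1^0 = +1.
(a,b)_31: α=-2, u≡23; β=-2, v≡27 (mod 31); (23|31)=-1, (27|31)=-1; sign (−1)^0·-1^-2·-1^-2 = +1.
(a,b)_2: α=10, β=0; u≡5, v≡1 (mod 8); ε(u)ε(v)=0·0, αω(v)=10·0, βω(u)=0·1; sum ≡ 0  ⇒  +1.
(a,b)_13: α=1, u≡11; β=1, v≡3 (mod 13); (11|13)=-1, (3|13)=+1; sign (−1)^0·-1^1·+1^1 = -1.
(a,b)_7: α=0, u≡1; β=3, v≡1 (mod 7); (1|7)=+1, (1|7)=+1; sign (−1)^0·+1^3·+1^0 = +1.
(a,b)_19: α=-1, u≡11; β=3, v≡10 (mod 19); (11|19)=+1, (10|19)=-1; sign (−1)^1·+1^3·-1^-1 = +1.
(a,b)_3: α=3, u≡2; β=1, v≡2 (mod 3); (2|3)=-1, (2|3)=-1; sign (−1)^1·-1^1·-1^3 = -1.
(a,b)_5: α=2, u≡2; β=2, v≡3 (mod 5); (2|5)=-1, (3|5)=-1; sign (−1)^0·-1^2·-1^2 = +1.
(a,b)_∞: sgn(12597)=+, sgn(58815393)=+, so +1.
|Ram(12597, 58815393)| = 4, even; anisotropic at {3, 13, 17, 29}.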